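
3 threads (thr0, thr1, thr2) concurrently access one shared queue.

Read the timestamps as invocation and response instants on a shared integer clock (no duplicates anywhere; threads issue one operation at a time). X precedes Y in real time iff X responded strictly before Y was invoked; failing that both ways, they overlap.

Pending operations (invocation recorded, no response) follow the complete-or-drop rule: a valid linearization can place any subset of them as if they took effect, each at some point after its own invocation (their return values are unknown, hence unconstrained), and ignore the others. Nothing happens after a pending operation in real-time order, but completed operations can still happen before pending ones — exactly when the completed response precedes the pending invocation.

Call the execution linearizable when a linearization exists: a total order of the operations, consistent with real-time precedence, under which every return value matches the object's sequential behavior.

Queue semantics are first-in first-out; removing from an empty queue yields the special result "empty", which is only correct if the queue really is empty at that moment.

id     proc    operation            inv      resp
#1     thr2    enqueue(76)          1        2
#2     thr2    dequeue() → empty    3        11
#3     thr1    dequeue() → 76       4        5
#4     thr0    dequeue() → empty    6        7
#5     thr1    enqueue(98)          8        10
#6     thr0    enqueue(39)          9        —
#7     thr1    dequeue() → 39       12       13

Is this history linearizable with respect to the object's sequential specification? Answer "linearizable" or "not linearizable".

linearizable

witness order: #1, #3, #2, #4, #6, #5, #7
after step 1 (#1 enqueue(76)): queue <76>
after step 2 (#3 dequeue() → 76): queue <>
after step 3 (#2 dequeue() → empty): queue <>
after step 4 (#4 dequeue() → empty): queue <>
after step 5 (#6 enqueue(39) (pending, included)): queue <39>
after step 6 (#5 enqueue(98)): queue <39,98>
after step 7 (#7 dequeue() → 39): queue <98>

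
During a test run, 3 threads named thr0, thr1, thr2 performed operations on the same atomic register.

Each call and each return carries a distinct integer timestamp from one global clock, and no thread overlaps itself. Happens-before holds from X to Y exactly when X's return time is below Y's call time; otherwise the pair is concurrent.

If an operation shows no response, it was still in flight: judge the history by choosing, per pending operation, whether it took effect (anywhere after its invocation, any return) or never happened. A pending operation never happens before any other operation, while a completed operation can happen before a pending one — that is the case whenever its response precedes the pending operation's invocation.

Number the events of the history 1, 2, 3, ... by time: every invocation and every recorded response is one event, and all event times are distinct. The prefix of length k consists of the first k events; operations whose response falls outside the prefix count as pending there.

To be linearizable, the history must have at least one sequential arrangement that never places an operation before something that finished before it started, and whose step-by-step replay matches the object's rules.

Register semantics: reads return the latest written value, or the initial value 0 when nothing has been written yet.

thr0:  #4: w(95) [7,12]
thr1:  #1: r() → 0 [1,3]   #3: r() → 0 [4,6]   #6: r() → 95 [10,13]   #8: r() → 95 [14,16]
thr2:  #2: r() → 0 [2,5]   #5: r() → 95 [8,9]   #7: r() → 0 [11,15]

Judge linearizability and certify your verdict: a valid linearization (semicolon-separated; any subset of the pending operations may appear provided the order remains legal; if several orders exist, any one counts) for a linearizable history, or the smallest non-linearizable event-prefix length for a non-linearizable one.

cut after 14 events: linearizable; cut after 15 events (#7 responds, time 15): not linearizable
24 orders of the 7 completed atomic register ops respect real time; none is legal
no escape via the 1 pending operation (#8): every completion choice fails
for example #1, #2, #3, #4, #5, #6, #7 (pending dropped) fails at step 7: #7 r() → 0 is not legal there
for example #1, #2, #3, #4, #5, #7, #6 (pending dropped) fails at step 6: #7 r() → 0 is not legal there

not linearizable — minimal violating prefix: 15 events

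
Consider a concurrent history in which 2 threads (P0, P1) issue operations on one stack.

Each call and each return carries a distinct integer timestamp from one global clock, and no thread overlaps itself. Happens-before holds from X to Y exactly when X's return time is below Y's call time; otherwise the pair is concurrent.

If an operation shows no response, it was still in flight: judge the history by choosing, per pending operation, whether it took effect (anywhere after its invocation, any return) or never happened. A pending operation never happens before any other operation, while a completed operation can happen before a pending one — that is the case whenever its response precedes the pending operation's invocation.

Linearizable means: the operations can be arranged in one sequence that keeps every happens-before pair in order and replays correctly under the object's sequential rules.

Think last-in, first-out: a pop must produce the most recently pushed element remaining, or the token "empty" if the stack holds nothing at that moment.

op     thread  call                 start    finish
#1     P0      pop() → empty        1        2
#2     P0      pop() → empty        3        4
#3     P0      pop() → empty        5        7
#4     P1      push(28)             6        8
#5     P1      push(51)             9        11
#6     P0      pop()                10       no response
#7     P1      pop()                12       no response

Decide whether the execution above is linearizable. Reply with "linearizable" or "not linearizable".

witness order: #1, #2, #3, #4, #5
after step 1 (#1 pop() → empty): stack <>
after step 2 (#2 pop() → empty): stack <>
after step 3 (#3 pop() → empty): stack <>
after step 4 (#4 push(28)): stack <28>
after step 5 (#5 push(51)): stack <28,51>

linearizable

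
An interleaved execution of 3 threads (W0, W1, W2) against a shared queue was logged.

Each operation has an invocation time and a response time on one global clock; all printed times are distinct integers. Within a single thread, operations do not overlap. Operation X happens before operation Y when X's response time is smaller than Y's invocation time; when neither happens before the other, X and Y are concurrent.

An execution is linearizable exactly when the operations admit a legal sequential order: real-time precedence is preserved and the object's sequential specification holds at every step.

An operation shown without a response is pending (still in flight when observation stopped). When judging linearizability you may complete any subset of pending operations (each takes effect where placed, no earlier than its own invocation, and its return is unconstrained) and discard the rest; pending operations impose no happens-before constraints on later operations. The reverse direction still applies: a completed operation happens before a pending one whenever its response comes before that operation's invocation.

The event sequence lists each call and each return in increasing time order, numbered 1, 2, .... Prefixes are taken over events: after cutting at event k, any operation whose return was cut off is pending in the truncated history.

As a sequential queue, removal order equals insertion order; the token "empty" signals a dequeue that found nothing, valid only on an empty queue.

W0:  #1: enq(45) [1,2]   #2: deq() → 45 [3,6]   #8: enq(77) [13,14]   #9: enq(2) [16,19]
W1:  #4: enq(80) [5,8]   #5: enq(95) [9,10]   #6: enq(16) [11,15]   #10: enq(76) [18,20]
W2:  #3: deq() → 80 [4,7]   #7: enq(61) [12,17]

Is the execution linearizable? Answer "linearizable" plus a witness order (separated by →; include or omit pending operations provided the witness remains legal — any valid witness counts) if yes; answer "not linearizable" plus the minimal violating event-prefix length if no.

linearizable — witness: #1 → #2 → #4 → #3 → #5 → #6 → #7 → #8 → #9 → #10

1. #1 enq(45), leaving queue <45>
2. #2 deq() → 45, leaving queue <>
3. #4 enq(80), leaving queue <80>
4. #3 deq() → 80, leaving queue <>
5. #5 enq(95), leaving queue <95>
6. #6 enq(16), leaving queue <95,16>
7. #7 enq(61), leaving queue <95,16,61>
8. #8 enq(77), leaving queue <95,16,61,77>
9. #9 enq(2), leaving queue <95,16,61,77,2>
10. #10 enq(76), leaving queue <95,16,61,77,2,76>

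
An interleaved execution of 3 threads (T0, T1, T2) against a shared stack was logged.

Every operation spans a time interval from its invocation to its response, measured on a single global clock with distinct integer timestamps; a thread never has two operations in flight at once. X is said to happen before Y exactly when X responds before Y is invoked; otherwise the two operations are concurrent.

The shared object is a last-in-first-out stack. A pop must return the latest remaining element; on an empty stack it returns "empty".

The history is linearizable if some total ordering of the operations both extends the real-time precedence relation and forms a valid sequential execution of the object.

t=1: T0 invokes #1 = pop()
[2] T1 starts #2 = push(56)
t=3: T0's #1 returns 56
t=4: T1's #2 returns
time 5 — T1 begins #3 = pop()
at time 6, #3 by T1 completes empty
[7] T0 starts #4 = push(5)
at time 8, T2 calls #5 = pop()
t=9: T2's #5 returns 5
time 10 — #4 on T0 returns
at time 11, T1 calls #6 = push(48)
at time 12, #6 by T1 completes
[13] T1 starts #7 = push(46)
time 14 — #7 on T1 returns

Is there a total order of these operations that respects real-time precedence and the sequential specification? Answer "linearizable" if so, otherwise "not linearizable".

a witness: #2, #1, #3, #4, #5, #6, #7
step 1: #2 push(56) — stack <56>
step 2: #1 pop() → 56 — stack <>
step 3: #3 pop() → empty — stack <>
step 4: #4 push(5) — stack <5>
step 5: #5 pop() → 5 — stack <>
step 6: #6 push(48) — stack <48>
step 7: #7 push(46) — stack <48,46>

linearizable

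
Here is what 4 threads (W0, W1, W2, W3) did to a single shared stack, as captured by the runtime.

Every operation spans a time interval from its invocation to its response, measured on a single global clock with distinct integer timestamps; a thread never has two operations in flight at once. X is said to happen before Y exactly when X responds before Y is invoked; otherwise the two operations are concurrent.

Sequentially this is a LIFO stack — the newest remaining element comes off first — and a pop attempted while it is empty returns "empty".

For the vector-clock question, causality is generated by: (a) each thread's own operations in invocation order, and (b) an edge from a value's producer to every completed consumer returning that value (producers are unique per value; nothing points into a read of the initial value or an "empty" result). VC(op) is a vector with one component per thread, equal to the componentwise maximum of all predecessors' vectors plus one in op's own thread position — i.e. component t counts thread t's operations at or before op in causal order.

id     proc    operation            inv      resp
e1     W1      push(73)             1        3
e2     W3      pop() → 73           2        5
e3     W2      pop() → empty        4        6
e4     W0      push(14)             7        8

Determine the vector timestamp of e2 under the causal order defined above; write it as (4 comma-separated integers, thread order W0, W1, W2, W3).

(0, 1, 0, 1)

VC(e3, invoked at 4): no causal predecessors; +1 on W2 → (0, 0, 1, 0)
VC(e1, invoked at 1): no causal predecessors; +1 on W1 → (0, 1, 0, 0)
VC(e4, invoked at 7): no causal predecessors; +1 on W0 → (1, 0, 0, 0)
VC(e2, invoked at 2): max of VC(e1)=(0, 1, 0, 0), then +1 on thread W3 → (0, 1, 0, 1)
target: VC(e2) = (0, 1, 0, 1)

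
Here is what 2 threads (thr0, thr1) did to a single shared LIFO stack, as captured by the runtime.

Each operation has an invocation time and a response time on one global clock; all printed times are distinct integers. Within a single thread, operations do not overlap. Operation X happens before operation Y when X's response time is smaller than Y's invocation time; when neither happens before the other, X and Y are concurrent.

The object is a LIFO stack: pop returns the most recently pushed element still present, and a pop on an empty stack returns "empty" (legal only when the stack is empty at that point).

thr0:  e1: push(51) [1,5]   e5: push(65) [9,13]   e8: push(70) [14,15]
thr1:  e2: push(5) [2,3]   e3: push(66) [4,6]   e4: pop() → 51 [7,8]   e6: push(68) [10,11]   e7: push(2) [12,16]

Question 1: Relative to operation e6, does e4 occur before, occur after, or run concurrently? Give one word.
before

e4 spans [7,8], e6 spans [10,11]
resp(e4)=8 < inv(e6)=10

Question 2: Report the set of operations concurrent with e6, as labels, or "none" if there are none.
e5

e6 spans [10,11]; an op avoiding the whole window 10..11 is ordered, any other is concurrent
e1 [1,5]: before
e2 [2,3]: before
e3 [4,6]: before
e4 [7,8]: before
e5 [9,13]: concurrent
e7 [12,16]: after
e8 [14,15]: after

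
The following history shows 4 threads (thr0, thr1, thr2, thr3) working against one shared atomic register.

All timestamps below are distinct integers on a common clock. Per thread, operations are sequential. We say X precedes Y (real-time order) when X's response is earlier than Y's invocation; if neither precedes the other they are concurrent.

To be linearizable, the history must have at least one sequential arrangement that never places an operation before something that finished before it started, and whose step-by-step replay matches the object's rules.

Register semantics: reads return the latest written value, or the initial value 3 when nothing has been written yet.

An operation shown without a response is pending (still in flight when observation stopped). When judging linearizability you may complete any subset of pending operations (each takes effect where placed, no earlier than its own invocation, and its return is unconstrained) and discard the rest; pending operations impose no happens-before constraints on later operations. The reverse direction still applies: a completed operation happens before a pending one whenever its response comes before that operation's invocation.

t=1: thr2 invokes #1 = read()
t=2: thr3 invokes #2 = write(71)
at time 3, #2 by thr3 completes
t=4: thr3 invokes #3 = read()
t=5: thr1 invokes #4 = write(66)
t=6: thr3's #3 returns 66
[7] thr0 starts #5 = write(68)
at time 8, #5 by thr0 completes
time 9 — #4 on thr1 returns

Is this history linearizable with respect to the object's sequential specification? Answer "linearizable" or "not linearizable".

a witness: #1, #2, #4, #3, #5
step 1: #1 read() (pending, included) — value 3
step 2: #2 write(71) — value 71
step 3: #4 write(66) — value 66
step 4: #3 read() → 66 — value 66
step 5: #5 write(68) — value 68

linearizable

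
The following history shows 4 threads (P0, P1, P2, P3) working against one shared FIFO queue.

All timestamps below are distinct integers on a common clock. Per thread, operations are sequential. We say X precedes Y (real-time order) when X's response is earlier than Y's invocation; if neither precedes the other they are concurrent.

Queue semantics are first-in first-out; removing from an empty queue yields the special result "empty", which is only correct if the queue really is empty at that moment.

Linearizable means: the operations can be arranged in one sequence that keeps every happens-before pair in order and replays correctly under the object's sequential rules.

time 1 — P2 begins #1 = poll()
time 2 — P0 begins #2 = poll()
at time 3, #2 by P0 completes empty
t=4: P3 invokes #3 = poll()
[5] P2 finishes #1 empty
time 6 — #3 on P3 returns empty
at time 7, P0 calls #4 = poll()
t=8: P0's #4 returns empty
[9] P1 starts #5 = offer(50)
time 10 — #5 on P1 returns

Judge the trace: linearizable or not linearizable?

linearizable

witness order: #1, #2, #3, #4, #5
step 1: #1 poll() → empty — queue <>
step 2: #2 poll() → empty — queue <>
step 3: #3 poll() → empty — queue <>
step 4: #4 poll() → empty — queue <>
step 5: #5 offer(50) — queue <50>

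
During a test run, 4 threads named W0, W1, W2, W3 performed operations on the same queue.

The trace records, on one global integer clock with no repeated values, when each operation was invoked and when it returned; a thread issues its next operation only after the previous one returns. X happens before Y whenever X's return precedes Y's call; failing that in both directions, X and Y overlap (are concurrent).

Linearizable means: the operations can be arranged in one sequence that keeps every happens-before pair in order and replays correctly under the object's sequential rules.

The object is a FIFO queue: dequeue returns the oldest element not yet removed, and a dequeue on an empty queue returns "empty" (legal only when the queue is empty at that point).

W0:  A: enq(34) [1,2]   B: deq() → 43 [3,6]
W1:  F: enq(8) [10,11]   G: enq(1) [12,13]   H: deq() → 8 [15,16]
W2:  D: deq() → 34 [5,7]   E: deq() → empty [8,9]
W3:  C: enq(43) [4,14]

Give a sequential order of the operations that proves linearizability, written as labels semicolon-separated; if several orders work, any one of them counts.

A; C; D; B; E; F; G; H

1. A enq(34), leaving queue <34>
2. C enq(43), leaving queue <34,43>
3. D deq() → 34, leaving queue <43>
4. B deq() → 43, leaving queue <>
5. E deq() → empty, leaving queue <>
6. F enq(8), leaving queue <8>
7. G enq(1), leaving queue <8,1>
8. H deq() → 8, leaving queue <1>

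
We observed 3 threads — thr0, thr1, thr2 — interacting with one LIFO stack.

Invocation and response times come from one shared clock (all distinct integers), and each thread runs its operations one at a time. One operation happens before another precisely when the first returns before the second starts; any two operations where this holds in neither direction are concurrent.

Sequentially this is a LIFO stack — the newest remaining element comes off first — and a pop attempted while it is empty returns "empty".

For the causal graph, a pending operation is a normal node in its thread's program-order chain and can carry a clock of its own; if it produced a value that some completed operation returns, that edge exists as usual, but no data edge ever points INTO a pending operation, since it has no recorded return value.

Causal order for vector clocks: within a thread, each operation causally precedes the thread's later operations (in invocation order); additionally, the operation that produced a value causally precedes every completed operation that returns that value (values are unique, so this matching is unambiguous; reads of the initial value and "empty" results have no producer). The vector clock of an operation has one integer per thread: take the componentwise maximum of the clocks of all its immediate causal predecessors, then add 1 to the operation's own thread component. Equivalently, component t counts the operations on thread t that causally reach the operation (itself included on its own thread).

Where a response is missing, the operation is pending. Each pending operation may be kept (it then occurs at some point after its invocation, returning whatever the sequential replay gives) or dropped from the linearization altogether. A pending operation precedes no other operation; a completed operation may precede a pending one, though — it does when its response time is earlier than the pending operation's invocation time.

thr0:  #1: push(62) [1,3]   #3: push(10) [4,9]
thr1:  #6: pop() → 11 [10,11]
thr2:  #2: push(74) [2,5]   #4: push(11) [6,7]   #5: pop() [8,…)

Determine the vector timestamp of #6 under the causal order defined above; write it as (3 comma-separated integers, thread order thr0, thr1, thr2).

#2 (invocation 2): nothing precedes it; thr2's component alone gives (0, 0, 1)
#1 (invocation 1): nothing precedes it; thr0's component alone gives (1, 0, 0)
invoked at 6, #4 merges VC(#2)=(0, 0, 1) and bumps thr2's slot → (0, 0, 2)
invoked at 4, #3 merges VC(#1)=(1, 0, 0) and bumps thr0's slot → (2, 0, 0)
invoked at 8, #5 merges VC(#4)=(0, 0, 2) and bumps thr2's slot → (0, 0, 3)
invoked at 10, #6 merges VC(#4)=(0, 0, 2) and bumps thr1's slot → (0, 1, 2)
target: VC(#6) = (0, 1, 2)

(0, 1, 2)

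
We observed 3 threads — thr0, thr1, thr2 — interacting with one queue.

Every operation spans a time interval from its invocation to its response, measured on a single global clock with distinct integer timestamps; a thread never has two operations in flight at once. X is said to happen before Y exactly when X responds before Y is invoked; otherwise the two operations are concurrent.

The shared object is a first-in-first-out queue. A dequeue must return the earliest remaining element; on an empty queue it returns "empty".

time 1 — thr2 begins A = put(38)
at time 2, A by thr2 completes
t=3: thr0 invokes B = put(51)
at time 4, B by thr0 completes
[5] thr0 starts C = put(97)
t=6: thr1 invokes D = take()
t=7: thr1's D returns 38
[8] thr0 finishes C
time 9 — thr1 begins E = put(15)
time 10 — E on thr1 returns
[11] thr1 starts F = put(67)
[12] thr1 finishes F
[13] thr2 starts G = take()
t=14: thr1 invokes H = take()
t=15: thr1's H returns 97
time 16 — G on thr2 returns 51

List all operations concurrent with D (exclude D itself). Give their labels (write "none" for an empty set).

concurrent with D ([6,7]): every op whose interval crosses 6..7
A [1,2]: before
B [3,4]: before
C [5,8]: concurrent
E [9,10]: after
F [11,12]: after
G [13,16]: after
H [14,15]: after

C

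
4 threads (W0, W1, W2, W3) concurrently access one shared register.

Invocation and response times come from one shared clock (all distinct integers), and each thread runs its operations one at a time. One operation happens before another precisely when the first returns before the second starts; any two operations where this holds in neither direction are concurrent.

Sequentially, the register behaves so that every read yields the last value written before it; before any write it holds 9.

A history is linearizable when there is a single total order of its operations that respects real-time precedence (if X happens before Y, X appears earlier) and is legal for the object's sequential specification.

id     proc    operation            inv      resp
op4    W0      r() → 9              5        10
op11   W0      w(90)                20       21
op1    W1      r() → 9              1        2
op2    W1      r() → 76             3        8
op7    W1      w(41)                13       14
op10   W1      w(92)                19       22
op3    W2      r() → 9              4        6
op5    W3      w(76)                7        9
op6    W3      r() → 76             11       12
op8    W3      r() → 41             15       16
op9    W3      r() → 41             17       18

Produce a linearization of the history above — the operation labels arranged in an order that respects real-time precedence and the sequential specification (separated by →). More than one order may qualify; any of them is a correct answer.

after step 1 (op1 r() → 9): value 9
after step 2 (op3 r() → 9): value 9
after step 3 (op4 r() → 9): value 9
after step 4 (op5 w(76)): value 76
after step 5 (op2 r() → 76): value 76
after step 6 (op6 r() → 76): value 76
after step 7 (op7 w(41)): value 41
after step 8 (op8 r() → 41): value 41
after step 9 (op9 r() → 41): value 41
after step 10 (op10 w(92)): value 92
after step 11 (op11 w(90)): value 90

op1 → op3 → op4 → op5 → op2 → op6 → op7 → op8 → op9 → op10 → op11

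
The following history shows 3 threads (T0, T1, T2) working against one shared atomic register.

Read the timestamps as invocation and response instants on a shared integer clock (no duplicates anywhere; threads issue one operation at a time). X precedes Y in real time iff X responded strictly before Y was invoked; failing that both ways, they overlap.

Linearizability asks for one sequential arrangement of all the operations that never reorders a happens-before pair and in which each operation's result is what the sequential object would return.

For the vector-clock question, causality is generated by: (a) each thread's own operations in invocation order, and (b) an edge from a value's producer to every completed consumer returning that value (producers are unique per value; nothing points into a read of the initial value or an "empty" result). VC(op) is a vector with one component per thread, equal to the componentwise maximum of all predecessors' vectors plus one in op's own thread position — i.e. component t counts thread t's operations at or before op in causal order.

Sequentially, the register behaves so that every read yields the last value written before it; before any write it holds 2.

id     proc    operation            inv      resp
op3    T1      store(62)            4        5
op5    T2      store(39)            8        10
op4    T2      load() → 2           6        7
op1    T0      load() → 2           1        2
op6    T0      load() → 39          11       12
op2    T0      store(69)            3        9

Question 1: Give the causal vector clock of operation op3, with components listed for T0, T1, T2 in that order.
invoked at 6, op4 has no predecessors; its own T2 bump gives (0, 0, 1)
invoked at 4, op3 has no predecessors; its own T1 bump gives (0, 1, 0)
invoked at 1, op1 has no predecessors; its own T0 bump gives (1, 0, 0)
VC(op5, invoked at 8): max of VC(op4)=(0, 0, 1), then +1 on thread T2 → (0, 0, 2)
VC(op2, invoked at 3): max of VC(op1)=(1, 0, 0), then +1 on thread T0 → (2, 0, 0)
VC(op6, invoked at 11): max of VC(op2)=(2, 0, 0), VC(op5)=(0, 0, 2), then +1 on thread T0 → (3, 0, 2)
target: VC(op3) = (0, 1, 0)

(0, 1, 0)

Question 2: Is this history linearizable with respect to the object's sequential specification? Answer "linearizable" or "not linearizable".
events 1..6 are fine; event 7 — the response of op4 at time 7 — makes the prefix non-linearizable
the sole real-time-consistent order of 3 completed operations fails the atomic register replay
including or dropping the 1 pending operation (op2) in any combination fails
e.g. op1, op3, op4 (pending dropped): illegal at step 3, since op4 load() → 2 cannot apply there

not linearizable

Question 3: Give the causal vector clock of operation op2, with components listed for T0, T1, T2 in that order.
op4 (invocation 6): nothing precedes it; T2's component alone gives (0, 0, 1)
op3 (invocation 4): nothing precedes it; T1's component alone gives (0, 1, 0)
op1 (invocation 1): nothing precedes it; T0's component alone gives (1, 0, 0)
merge at op5 (invoked 8): VC(op4)=(0, 0, 1), own-thread bump on T2 → (0, 0, 2)
merge at op2 (invoked 3): VC(op1)=(1, 0, 0), own-thread bump on T0 → (2, 0, 0)
merge at op6 (invoked 11): VC(op2)=(2, 0, 0), VC(op5)=(0, 0, 2), own-thread bump on T0 → (3, 0, 2)
target: VC(op2) = (2, 0, 0)

(2, 0, 0)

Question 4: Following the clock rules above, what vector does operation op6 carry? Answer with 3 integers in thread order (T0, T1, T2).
op4, invoked 6, has no incoming edges; only T2's bump applies → (0, 0, 1)
op3, invoked 4, has no incoming edges; only T1's bump applies → (0, 1, 0)
op1, invoked 1, has no incoming edges; only T0's bump applies → (1, 0, 0)
invoked at 8, op5 merges VC(op4)=(0, 0, 1) and bumps T2's slot → (0, 0, 2)
invoked at 3, op2 merges VC(op1)=(1, 0, 0) and bumps T0's slot → (2, 0, 0)
invoked at 11, op6 merges VC(op2)=(2, 0, 0), VC(op5)=(0, 0, 2) and bumps T0's slot → (3, 0, 2)
target: VC(op6) = (3, 0, 2)

(3, 0, 2)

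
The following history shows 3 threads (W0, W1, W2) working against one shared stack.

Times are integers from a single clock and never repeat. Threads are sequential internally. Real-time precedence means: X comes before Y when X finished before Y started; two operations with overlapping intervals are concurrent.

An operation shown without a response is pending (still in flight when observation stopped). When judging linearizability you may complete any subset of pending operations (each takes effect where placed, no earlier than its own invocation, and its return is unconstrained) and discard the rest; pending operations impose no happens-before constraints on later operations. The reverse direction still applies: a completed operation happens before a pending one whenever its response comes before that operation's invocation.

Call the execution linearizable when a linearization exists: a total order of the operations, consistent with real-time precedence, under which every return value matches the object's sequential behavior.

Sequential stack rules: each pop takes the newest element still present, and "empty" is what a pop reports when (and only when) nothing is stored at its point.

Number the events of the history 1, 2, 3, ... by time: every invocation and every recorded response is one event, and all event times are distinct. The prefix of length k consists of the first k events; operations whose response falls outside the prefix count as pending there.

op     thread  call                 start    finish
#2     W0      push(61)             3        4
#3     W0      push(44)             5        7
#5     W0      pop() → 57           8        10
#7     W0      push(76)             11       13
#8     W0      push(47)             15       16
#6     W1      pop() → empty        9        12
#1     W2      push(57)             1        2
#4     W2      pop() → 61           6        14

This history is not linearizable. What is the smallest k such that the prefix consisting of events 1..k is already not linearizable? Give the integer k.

12

events 1..11 are linearizable, e.g. via #1, #2, #3, #4, #6, #5:
1. #1 push(57), leaving stack <57>
2. #2 push(61), leaving stack <57,61>
3. #3 push(44), leaving stack <57,61,44>
4. #4 pop() (pending, included), leaving stack <57,61>
5. #6 pop() (pending, included), leaving stack <57>
6. #5 pop() → 57, leaving stack <>
event 12 — #6's response, time 12 — after it, nothing linearizes
every completion of the 2 pending operations (#4, #7) was checked; none linearizes
e.g. #1, #2, #3, #5, #6 (pending dropped): illegal at step 4, since #5 pop() → 57 cannot apply there
e.g. #1, #2, #3, #6, #5 (pending dropped): illegal at step 4, since #6 pop() → empty cannot apply there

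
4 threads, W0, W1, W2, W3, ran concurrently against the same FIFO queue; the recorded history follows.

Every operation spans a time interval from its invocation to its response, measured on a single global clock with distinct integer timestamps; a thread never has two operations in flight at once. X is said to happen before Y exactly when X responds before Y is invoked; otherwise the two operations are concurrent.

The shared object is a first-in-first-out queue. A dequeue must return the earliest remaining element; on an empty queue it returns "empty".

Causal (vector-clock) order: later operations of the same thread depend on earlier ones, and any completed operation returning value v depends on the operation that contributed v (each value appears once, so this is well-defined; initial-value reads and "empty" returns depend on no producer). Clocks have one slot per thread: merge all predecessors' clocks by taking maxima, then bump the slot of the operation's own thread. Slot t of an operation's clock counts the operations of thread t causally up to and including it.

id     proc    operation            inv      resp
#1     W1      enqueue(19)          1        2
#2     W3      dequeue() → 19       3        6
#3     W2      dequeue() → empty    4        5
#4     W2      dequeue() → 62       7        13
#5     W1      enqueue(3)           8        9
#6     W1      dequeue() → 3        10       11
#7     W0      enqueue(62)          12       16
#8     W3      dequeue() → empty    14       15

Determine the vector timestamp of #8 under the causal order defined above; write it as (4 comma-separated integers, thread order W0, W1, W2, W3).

VC(#3, invoked at 4): no causal predecessors; +1 on W2 → (0, 0, 1, 0)
VC(#1, invoked at 1): no causal predecessors; +1 on W1 → (0, 1, 0, 0)
VC(#7, invoked at 12): no causal predecessors; +1 on W0 → (1, 0, 0, 0)
merge at #2 (invoked 3): VC(#1)=(0, 1, 0, 0), own-thread bump on W3 → (0, 1, 0, 1)
merge at #5 (invoked 8): VC(#1)=(0, 1, 0, 0), own-thread bump on W1 → (0, 2, 0, 0)
merge at #8 (invoked 14): VC(#2)=(0, 1, 0, 1), own-thread bump on W3 → (0, 1, 0, 2)
merge at #6 (invoked 10): VC(#5)=(0, 2, 0, 0), own-thread bump on W1 → (0, 3, 0, 0)
merge at #4 (invoked 7): VC(#3)=(0, 0, 1, 0), VC(#7)=(1, 0, 0, 0), own-thread bump on W2 → (1, 0, 2, 0)
target: VC(#8) = (0, 1, 0, 2)

(0, 1, 0, 2)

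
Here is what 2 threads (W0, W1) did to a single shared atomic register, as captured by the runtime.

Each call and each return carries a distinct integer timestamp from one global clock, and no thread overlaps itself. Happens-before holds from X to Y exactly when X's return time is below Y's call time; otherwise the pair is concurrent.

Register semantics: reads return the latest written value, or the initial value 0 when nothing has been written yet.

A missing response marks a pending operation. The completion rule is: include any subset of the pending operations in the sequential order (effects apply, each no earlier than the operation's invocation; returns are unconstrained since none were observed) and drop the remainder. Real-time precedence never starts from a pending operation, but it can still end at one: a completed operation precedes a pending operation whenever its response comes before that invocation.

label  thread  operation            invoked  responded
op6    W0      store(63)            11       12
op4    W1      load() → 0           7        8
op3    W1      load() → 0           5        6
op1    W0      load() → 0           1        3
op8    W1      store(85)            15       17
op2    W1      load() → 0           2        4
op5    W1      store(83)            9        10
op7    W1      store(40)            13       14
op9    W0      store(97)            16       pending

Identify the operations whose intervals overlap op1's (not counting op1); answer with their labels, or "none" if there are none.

op1 spans [1,3]; an op avoiding the whole window 1..3 is ordered, any other is concurrent
op2 [2,4]: concurrent
op3 [5,6]: after
op4 [7,8]: after
op5 [9,10]: after
op6 [11,12]: after
op7 [13,14]: after
op8 [15,17]: after
op9 [16,…): after

op2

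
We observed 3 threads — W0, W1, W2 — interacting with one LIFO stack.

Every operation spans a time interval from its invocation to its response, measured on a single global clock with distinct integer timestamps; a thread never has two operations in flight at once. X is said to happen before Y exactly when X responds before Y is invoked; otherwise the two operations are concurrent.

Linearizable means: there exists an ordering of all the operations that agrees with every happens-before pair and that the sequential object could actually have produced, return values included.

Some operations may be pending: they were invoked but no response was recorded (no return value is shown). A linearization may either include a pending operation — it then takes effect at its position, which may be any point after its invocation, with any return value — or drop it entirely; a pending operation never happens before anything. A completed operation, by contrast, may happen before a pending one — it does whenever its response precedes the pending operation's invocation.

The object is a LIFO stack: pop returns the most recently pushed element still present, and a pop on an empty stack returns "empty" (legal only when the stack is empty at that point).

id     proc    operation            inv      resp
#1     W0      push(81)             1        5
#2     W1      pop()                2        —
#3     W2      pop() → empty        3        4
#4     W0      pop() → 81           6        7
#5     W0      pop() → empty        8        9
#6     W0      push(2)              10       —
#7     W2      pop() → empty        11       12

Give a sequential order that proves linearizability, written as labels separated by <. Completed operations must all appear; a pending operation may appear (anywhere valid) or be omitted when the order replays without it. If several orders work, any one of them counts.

#2 < #3 < #1 < #4 < #5 < #7

1. #2 pop() (pending, included), leaving stack <>
2. #3 pop() → empty, leaving stack <>
3. #1 push(81), leaving stack <81>
4. #4 pop() → 81, leaving stack <>
5. #5 pop() → empty, leaving stack <>
6. #7 pop() → empty, leaving stack <>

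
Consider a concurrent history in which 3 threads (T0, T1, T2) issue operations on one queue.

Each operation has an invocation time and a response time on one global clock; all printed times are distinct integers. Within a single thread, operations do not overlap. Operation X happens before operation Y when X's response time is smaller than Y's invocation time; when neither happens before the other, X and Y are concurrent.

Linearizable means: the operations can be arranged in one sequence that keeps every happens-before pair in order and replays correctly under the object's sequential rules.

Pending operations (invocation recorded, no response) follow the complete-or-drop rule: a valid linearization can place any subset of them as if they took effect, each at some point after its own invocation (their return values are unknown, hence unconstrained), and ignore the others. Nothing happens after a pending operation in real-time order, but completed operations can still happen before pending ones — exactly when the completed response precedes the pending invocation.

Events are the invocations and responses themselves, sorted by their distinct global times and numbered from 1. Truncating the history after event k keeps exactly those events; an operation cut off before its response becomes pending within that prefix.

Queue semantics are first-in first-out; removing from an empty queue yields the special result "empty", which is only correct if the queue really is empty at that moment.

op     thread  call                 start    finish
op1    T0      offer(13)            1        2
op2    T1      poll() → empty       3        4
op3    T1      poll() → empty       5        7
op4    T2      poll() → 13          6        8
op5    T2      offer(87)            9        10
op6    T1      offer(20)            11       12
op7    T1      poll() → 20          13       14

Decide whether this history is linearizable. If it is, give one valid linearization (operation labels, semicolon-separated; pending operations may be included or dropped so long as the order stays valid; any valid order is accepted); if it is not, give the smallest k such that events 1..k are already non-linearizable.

prefix check: 1..3 passes, 1..4 fails once op2's time-4 response joins
the sole real-time-consistent order of 2 completed operations fails the queue replay
one such order, op1, op2, breaks at step 2 where op2 poll() → empty is illegal

not linearizable — minimal violating prefix: 4 events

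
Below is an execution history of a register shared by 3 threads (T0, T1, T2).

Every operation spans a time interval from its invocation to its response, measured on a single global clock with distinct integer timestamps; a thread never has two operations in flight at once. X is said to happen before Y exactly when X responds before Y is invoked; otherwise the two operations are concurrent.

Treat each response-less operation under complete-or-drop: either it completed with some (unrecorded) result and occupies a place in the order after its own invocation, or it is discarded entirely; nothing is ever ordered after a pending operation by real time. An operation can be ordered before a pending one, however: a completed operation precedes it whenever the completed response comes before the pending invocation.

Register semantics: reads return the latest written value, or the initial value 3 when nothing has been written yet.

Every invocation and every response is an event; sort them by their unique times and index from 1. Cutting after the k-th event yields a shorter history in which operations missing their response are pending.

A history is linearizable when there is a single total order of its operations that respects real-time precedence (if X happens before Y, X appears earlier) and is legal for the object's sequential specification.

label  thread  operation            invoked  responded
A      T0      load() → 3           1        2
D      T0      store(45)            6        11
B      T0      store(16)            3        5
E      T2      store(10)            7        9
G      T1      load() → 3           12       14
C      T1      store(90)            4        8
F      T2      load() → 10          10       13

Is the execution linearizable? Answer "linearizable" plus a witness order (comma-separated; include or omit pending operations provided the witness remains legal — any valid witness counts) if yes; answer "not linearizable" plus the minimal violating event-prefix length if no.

not linearizable — minimal violating prefix: 14 events

cut after 13 events: linearizable; cut after 14 events (G responds, time 14): not linearizable
real-time-consistent orders of the 7 completed operations: 19 — all fail the register replay
e.g. A, B, C, D, E, F, G: illegal at step 7, since G load() → 3 cannot apply there
e.g. A, B, C, D, E, G, F: illegal at step 6, since G load() → 3 cannot apply there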